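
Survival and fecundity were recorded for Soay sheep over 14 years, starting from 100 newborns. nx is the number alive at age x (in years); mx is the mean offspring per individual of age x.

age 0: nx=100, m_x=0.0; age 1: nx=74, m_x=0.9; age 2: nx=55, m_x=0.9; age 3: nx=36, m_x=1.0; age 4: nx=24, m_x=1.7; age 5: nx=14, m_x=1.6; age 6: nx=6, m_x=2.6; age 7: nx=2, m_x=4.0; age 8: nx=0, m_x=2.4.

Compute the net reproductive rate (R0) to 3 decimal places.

2.389

lx = nx/n0 = nx/100: 1, 0.74, 0.55, 0.36, 0.24, 0.14, 0.06, 0.02, 0
lx·mx by age: 0, 0.666, 0.495, 0.36, 0.408, 0.224, 0.156, 0.08, 0
R0 = Σ lx·mx = 2.389 → 2.389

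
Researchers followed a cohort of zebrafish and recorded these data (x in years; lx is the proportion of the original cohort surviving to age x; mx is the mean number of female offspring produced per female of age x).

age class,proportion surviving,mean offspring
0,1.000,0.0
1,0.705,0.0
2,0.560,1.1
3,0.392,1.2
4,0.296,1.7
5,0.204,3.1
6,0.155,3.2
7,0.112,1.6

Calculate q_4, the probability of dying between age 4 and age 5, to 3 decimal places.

q_4 = (l_4 − l_5) / l_4 = (0.296 − 0.204) / 0.296
     = 0.092 / 0.296 = 0.310811… → 0.311

0.311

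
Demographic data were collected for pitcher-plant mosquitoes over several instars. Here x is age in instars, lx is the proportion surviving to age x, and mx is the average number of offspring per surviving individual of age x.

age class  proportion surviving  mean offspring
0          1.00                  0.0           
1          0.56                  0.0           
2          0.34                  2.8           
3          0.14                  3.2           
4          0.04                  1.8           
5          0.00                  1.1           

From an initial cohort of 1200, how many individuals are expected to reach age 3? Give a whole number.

168

Expected survivors = N0 · l_3 = 1200 × 0.14 = 168 → 168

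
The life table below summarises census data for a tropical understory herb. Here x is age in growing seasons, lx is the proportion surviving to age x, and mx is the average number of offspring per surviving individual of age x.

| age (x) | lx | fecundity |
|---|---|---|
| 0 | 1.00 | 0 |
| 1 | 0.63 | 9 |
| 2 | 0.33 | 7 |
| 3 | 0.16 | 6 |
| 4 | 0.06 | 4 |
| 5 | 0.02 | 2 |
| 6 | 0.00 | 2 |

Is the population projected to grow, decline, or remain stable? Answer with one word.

R0 = Σ lx·mx = 0 + 5.67 + 2.31 + 0.96 + 0.24 + 0.04 + 0 = 9.22
R0 > 1, so the population is growing.

growing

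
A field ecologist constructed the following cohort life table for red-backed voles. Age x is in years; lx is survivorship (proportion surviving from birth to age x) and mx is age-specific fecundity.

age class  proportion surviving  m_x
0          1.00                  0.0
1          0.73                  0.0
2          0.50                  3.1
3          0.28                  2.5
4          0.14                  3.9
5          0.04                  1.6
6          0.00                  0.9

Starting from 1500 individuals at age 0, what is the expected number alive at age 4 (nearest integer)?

210

Expected survivors = N0 · l_4 = 1500 × 0.14 = 210 → 210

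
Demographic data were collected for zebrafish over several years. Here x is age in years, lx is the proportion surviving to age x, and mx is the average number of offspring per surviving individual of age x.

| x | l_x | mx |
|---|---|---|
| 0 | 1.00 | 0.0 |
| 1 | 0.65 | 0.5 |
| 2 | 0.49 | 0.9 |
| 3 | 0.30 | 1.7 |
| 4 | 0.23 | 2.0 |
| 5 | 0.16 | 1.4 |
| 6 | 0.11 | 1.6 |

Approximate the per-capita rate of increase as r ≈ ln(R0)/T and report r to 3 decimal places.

0.240

R0 = Σ lx·mx = 0 + 0.325 + 0.441 + 0.51 + 0.46 + 0.224 + 0.176 = 2.136
Σ x·lx·mx = 6.753; T = 6.753/2.136 = 3.16152…
r ≈ ln(R0)/T = ln(2.136)/3.16152… = 0.24005… → 0.240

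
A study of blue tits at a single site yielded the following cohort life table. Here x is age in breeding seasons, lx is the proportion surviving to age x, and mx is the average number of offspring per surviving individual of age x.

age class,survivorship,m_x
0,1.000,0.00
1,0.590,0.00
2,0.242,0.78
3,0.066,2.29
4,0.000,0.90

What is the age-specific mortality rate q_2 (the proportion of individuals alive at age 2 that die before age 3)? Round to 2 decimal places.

0.73

q_2 = (l_2 − l_3) / l_2 = (0.242 − 0.066) / 0.242
     = 0.176 / 0.242 = 0.727273… → 0.73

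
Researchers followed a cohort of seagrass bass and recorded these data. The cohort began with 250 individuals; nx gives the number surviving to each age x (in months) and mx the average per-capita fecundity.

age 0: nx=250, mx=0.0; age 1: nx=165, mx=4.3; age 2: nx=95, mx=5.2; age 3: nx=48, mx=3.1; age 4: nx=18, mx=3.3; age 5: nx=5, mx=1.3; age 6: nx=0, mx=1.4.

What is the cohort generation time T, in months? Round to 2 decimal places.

1.70

lx = nx/n0 = nx/250: 1, 0.66, 0.38, 0.192, 0.072, 0.02, 0
lx·mx: 0, 2.838, 1.976, 0.5952, 0.2376, 0.026, 0 → R0 = 5.6728
x·lx·mx: 0, 2.838, 3.952, 1.7856, 0.9504, 0.13, 0 → Σ = 9.656
T = 9.656 / 5.6728 = 1.702158… → 1.70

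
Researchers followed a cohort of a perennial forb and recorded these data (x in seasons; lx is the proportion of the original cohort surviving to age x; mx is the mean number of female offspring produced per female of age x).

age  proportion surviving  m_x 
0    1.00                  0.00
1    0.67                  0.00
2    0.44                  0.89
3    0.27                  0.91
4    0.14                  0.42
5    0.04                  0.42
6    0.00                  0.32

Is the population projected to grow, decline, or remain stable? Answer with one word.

R0 = Σ lx·mx = 0 + 0 + 0.3916 + 0.2457 + 0.0588 + 0.0168 + 0 = 0.7129
R0 < 1, so the population is declining.

declining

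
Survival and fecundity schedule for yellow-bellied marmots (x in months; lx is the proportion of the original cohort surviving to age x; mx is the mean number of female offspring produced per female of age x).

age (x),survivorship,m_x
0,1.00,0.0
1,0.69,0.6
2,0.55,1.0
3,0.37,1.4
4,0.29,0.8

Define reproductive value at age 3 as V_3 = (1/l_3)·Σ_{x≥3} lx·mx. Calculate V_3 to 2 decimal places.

2.03

lx·mx for x ≥ 3: 0.518, 0.232 → sum = 0.75
V_3 = 0.75 / l_3 = 0.75 / 0.37 = 2.027027… → 2.03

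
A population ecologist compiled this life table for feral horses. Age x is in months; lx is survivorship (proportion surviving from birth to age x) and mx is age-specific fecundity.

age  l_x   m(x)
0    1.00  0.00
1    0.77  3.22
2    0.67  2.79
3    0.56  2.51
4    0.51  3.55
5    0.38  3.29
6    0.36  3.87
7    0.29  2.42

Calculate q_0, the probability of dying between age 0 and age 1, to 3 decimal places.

0.230

q_0 = (l_0 − l_1) / l_0 = (1 − 0.77) / 1
     = 0.23 / 1 = 0.23 → 0.230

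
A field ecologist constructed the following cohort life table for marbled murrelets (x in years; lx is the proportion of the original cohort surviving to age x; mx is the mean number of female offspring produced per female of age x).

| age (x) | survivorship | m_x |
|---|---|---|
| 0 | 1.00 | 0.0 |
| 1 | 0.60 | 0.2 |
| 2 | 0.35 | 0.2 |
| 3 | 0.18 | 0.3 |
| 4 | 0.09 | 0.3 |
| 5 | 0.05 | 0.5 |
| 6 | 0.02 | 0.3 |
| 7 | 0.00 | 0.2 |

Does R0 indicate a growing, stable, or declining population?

declining

R0 = Σ lx·mx = 0 + 0.12 + 0.07 + 0.054 + 0.027 + 0.025 + 0.006 + 0 = 0.302
R0 < 1, so the population is declining.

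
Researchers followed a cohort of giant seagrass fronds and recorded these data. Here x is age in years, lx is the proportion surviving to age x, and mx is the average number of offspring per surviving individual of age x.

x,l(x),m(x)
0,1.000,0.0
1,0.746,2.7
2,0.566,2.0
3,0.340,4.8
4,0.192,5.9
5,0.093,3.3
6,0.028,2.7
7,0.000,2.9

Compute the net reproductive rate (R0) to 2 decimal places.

6.29

lx·mx by age: 0, 2.0142, 1.132, 1.632, 1.1328, 0.3069, 0.0756, 0
R0 = Σ lx·mx = 6.2935 → 6.29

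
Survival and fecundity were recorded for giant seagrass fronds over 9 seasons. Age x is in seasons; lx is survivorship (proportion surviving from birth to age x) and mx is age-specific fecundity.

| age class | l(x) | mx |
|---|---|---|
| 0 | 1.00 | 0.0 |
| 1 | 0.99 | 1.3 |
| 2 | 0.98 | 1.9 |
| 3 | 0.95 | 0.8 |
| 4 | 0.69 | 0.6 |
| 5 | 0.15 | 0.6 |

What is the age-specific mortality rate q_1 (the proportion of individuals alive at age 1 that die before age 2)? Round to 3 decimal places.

q_1 = (l_1 − l_2) / l_1 = (0.99 − 0.98) / 0.99
     = 0.01 / 0.99 = 0.010101… → 0.010

0.010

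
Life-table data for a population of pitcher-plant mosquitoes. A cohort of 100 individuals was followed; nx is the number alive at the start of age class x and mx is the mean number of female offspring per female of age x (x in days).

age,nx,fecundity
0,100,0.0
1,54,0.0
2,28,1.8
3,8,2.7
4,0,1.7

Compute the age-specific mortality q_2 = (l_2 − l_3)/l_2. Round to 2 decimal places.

0.71

lx = nx/n0 = nx/100: 1, 0.54, 0.28, 0.08, 0
q_2 = (l_2 − l_3) / l_2 = (0.28 − 0.08) / 0.28
     = 0.2 / 0.28 = 0.714286… → 0.71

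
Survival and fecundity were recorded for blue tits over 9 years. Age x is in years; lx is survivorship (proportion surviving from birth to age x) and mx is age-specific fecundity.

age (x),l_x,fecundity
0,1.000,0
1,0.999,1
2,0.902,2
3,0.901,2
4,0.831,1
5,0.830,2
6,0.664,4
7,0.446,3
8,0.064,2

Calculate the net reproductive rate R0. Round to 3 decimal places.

lx·mx by age: 0, 0.999, 1.804, 1.802, 0.831, 1.66, 2.656, 1.338, 0.128
R0 = Σ lx·mx = 11.218 → 11.218

11.218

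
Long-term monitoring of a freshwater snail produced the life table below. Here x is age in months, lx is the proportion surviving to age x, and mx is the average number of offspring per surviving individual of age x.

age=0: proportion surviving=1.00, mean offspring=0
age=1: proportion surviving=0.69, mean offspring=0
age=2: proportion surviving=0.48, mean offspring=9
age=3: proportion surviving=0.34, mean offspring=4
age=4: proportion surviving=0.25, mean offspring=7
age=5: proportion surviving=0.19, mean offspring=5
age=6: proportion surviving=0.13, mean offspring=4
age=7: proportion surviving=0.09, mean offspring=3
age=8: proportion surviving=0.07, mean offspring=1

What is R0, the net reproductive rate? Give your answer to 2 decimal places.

9.24

lx·mx by age: 0, 0, 4.32, 1.36, 1.75, 0.95, 0.52, 0.27, 0.07
R0 = Σ lx·mx = 9.24 → 9.24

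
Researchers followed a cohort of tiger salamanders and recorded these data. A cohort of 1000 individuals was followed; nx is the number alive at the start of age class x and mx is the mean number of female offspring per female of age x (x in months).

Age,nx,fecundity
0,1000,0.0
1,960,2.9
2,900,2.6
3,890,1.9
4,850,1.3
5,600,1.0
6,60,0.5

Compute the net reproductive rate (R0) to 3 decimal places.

lx = nx/n0 = nx/1000: 1, 0.96, 0.9, 0.89, 0.85, 0.6, 0.06
lx·mx by age: 0, 2.784, 2.34, 1.691, 1.105, 0.6, 0.03
R0 = Σ lx·mx = 8.55 → 8.550

8.550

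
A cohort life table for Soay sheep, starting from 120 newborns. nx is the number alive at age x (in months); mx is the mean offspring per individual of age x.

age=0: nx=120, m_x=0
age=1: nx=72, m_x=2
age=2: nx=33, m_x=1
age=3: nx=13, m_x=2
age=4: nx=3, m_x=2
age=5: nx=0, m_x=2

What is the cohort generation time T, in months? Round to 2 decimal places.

lx = nx/n0 = nx/120: 1, 0.6, 0.275, 0.10833…, 0.025, 0
lx·mx: 0, 1.2, 0.275, 0.216667…, 0.05, 0 → R0 = 1.741667…
x·lx·mx: 0, 1.2, 0.55, 0.65…, 0.2, 0 → Σ = 2.6…
T = 2.6… / 1.741667… = 1.492823… → 1.49

1.49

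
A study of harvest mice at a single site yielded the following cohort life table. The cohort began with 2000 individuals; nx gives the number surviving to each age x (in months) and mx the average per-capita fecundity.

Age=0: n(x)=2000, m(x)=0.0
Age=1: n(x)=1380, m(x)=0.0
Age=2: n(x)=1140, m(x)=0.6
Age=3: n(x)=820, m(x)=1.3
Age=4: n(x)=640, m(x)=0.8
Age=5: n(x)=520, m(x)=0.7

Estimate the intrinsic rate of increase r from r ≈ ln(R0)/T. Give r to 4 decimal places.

0.0848

lx = nx/n0 = nx/2000: 1, 0.69, 0.57, 0.41, 0.32, 0.26
R0 = Σ lx·mx = 0 + 0 + 0.342 + 0.533 + 0.256 + 0.182 = 1.313
Σ x·lx·mx = 4.217; T = 4.217/1.313 = 3.21173…
r ≈ ln(R0)/T = ln(1.313)/3.21173… = 0.084788… → 0.0848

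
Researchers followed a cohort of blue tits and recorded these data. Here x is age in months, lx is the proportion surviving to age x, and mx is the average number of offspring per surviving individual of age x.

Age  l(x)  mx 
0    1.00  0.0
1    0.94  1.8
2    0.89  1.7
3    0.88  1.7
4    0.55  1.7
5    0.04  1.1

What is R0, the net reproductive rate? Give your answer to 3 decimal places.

5.680

lx·mx by age: 0, 1.692, 1.513, 1.496, 0.935, 0.044
R0 = Σ lx·mx = 5.68 → 5.680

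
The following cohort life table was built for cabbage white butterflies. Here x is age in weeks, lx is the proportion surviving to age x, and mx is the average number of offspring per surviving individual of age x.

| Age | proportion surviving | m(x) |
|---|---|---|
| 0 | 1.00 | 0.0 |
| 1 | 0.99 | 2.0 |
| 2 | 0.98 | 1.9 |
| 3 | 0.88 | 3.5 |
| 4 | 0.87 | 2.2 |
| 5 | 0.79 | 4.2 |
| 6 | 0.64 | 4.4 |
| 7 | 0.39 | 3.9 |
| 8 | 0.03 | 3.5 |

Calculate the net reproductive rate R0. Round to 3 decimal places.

lx·mx by age: 0, 1.98, 1.862, 3.08, 1.914, 3.318, 2.816, 1.521, 0.105
R0 = Σ lx·mx = 16.596 → 16.596

16.596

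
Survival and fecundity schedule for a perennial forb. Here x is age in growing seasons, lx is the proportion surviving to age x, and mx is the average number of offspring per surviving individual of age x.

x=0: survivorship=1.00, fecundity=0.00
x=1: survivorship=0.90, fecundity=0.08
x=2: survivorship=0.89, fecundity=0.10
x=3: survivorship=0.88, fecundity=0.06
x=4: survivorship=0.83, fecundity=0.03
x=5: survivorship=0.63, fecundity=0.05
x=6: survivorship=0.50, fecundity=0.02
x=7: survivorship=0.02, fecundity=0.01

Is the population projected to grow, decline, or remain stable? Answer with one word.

declining

R0 = Σ lx·mx = 0 + 0.072 + 0.089 + 0.0528 + 0.0249 + 0.0315 + 0.01 + 0.0002 = 0.2804
R0 < 1, so the population is declining.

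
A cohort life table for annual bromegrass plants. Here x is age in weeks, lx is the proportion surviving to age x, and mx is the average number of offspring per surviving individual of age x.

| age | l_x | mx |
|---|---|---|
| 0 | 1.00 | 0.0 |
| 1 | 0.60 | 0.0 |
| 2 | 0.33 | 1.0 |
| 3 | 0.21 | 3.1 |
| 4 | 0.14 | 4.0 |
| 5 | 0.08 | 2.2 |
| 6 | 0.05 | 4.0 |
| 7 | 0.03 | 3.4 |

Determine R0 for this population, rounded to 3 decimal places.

lx·mx by age: 0, 0, 0.33, 0.651, 0.56, 0.176, 0.2, 0.102
R0 = Σ lx·mx = 2.019 → 2.019

2.019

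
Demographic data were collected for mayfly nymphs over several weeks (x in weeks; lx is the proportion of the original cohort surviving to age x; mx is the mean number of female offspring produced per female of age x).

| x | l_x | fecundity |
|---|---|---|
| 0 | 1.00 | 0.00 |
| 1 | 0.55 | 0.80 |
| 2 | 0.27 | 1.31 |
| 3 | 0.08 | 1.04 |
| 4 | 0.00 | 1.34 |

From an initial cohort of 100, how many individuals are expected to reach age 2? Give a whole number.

27

Expected survivors = N0 · l_2 = 100 × 0.27 = 27 → 27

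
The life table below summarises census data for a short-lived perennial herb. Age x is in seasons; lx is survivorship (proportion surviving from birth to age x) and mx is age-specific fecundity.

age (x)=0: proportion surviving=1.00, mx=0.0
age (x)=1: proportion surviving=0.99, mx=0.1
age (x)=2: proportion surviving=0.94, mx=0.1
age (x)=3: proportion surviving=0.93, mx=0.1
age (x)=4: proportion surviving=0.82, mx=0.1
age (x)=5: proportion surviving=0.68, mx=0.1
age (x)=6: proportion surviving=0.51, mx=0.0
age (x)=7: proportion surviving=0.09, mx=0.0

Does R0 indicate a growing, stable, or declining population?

R0 = Σ lx·mx = 0 + 0.099 + 0.094 + 0.093 + 0.082 + 0.068 + 0 + 0 = 0.436
R0 < 1, so the population is declining.

declining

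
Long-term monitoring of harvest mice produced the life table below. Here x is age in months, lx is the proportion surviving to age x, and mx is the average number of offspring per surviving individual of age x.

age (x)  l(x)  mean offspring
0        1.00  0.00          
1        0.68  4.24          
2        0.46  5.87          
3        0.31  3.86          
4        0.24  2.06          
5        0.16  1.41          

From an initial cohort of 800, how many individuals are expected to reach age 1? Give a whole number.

Expected survivors = N0 · l_1 = 800 × 0.68 = 544 → 544

544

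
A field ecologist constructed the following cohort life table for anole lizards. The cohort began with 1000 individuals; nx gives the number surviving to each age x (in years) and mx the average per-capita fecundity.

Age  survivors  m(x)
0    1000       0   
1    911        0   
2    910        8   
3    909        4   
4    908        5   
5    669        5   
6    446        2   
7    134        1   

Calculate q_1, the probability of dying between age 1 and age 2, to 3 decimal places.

lx = nx/n0 = nx/1000: 1, 0.911, 0.91, 0.909, 0.908, 0.669, 0.446, 0.134
q_1 = (l_1 − l_2) / l_1 = (0.911 − 0.91) / 0.911
     = 0.001 / 0.911 = 0.001098… → 0.001

0.001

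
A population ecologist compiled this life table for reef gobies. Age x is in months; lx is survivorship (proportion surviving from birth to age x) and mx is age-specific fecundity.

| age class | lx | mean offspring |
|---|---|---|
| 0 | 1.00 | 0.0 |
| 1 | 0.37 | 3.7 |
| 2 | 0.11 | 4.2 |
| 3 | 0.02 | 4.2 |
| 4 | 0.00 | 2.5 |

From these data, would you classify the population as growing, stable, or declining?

R0 = Σ lx·mx = 0 + 1.369 + 0.462 + 0.084 + 0 = 1.915
R0 > 1, so the population is growing.

growing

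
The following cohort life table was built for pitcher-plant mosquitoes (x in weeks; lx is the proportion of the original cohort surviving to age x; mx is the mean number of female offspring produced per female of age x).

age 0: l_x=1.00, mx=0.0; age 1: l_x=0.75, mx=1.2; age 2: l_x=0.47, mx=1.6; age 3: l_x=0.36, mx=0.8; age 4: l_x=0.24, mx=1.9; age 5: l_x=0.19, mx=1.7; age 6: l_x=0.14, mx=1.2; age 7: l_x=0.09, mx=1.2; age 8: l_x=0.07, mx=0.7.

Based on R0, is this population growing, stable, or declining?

R0 = Σ lx·mx = 0 + 0.9 + 0.752 + 0.288 + 0.456 + 0.323 + 0.168 + 0.108 + 0.049 = 3.044
R0 > 1, so the population is growing.

growing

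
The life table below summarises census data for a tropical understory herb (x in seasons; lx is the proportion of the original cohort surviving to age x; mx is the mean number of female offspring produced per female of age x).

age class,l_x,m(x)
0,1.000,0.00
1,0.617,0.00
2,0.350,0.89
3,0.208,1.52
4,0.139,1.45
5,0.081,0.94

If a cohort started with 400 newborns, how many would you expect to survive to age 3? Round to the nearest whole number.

83

Expected survivors = N0 · l_3 = 400 × 0.208 = 83.2 → 83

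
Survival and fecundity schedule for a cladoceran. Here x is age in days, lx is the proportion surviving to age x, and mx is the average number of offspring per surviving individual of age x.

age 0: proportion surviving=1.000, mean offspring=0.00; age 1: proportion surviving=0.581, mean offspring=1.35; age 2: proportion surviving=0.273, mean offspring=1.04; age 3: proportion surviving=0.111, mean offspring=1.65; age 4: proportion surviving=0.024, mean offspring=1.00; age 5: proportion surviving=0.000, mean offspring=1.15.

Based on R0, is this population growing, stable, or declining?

R0 = Σ lx·mx = 0 + 0.78435 + 0.28392 + 0.18315 + 0.024 + 0 = 1.27542
R0 > 1, so the population is growing.

growing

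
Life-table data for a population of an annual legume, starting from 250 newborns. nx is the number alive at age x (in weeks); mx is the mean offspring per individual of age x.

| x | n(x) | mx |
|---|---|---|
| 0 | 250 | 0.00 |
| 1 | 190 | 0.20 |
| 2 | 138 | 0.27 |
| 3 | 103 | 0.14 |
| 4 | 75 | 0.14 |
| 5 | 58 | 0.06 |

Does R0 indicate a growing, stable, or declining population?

lx = nx/n0 = nx/250: 1, 0.76, 0.552, 0.412, 0.3, 0.232
R0 = Σ lx·mx = 0 + 0.152 + 0.14904 + 0.05768 + 0.042 + 0.01392 = 0.41464
R0 < 1, so the population is declining.

declining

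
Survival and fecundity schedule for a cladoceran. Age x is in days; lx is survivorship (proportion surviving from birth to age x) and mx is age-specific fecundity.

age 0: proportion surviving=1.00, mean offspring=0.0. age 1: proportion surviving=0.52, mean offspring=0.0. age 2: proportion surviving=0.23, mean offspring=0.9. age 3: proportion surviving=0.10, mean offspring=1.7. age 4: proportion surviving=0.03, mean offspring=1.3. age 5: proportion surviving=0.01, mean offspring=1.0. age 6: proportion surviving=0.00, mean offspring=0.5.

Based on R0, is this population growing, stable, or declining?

R0 = Σ lx·mx = 0 + 0 + 0.207 + 0.17 + 0.039 + 0.01 + 0 = 0.426
R0 < 1, so the population is declining.

declining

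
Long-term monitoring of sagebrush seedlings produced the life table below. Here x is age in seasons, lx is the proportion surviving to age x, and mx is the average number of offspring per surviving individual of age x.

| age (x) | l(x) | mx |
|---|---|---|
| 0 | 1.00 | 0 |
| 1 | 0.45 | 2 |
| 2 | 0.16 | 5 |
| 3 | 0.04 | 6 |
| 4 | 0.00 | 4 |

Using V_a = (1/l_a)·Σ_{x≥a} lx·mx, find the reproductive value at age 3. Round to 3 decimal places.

lx·mx for x ≥ 3: 0.24, 0 → sum = 0.24
V_3 = 0.24 / l_3 = 0.24 / 0.04 = 6 → 6.000

6.000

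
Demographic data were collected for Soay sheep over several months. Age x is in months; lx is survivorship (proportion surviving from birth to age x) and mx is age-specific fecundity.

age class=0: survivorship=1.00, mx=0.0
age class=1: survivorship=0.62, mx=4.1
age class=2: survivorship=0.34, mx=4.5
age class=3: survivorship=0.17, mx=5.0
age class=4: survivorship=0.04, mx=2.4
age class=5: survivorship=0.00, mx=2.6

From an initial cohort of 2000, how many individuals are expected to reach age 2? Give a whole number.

680

Expected survivors = N0 · l_2 = 2000 × 0.34 = 680 → 680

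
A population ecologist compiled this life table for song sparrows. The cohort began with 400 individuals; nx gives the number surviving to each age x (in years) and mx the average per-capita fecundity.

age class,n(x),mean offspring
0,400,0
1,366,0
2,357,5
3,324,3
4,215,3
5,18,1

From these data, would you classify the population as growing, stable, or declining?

lx = nx/n0 = nx/400: 1, 0.915, 0.8925, 0.81, 0.5375, 0.045
R0 = Σ lx·mx = 0 + 0 + 4.4625 + 2.43 + 1.6125 + 0.045 = 8.55
R0 > 1, so the population is growing.

growing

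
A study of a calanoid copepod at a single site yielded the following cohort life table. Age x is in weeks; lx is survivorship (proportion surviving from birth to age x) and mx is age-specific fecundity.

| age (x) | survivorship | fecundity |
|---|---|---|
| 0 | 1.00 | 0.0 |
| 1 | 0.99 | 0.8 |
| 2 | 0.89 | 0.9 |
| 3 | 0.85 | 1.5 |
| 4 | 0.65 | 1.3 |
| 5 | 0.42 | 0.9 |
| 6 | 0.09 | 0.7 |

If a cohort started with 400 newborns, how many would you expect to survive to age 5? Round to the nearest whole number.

168

Expected survivors = N0 · l_5 = 400 × 0.42 = 168 → 168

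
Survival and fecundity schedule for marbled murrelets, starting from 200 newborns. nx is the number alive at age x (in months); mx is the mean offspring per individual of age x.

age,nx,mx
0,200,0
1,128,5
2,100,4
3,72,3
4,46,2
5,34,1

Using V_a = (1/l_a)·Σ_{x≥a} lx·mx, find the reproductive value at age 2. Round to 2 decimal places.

7.42

lx = nx/n0 = nx/200: 1, 0.64, 0.5, 0.36, 0.23, 0.17
lx·mx for x ≥ 2: 2, 1.08, 0.46, 0.17 → sum = 3.71
V_2 = 3.71 / l_2 = 3.71 / 0.5 = 7.42 → 7.42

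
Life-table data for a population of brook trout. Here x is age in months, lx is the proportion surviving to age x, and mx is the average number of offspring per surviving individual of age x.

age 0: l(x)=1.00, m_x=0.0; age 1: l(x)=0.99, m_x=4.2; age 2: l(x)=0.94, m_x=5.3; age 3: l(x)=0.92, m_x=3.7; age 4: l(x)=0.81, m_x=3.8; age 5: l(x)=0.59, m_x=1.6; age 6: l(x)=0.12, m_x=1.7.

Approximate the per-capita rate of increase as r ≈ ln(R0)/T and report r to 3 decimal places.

1.110

R0 = Σ lx·mx = 0 + 4.158 + 4.982 + 3.404 + 3.078 + 0.944 + 0.204 = 16.77
Σ x·lx·mx = 42.59; T = 42.59/16.77 = 2.53965…
r ≈ ln(R0)/T = ln(16.77)/2.53965… = 1.11023… → 1.110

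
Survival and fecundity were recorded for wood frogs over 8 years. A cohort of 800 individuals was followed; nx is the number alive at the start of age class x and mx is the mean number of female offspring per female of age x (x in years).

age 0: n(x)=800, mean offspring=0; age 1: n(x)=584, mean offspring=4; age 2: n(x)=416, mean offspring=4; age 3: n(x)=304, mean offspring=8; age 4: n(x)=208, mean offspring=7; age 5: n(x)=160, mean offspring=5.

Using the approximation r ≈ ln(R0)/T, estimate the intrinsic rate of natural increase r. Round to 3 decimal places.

lx = nx/n0 = nx/800: 1, 0.73, 0.52, 0.38, 0.26, 0.2
R0 = Σ lx·mx = 0 + 2.92 + 2.08 + 3.04 + 1.82 + 1 = 10.86
Σ x·lx·mx = 28.48; T = 28.48/10.86 = 2.62247…
r ≈ ln(R0)/T = ln(10.86)/2.62247… = 0.90948… → 0.909

0.909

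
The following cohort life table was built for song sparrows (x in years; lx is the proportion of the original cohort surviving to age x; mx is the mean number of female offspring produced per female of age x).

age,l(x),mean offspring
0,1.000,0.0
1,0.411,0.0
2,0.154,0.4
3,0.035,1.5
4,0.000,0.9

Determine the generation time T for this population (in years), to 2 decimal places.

lx·mx: 0, 0, 0.0616, 0.0525, 0 → R0 = 0.1141
x·lx·mx: 0, 0, 0.1232, 0.1575, 0 → Σ = 0.2807
T = 0.2807 / 0.1141 = 2.460123… → 2.46

2.46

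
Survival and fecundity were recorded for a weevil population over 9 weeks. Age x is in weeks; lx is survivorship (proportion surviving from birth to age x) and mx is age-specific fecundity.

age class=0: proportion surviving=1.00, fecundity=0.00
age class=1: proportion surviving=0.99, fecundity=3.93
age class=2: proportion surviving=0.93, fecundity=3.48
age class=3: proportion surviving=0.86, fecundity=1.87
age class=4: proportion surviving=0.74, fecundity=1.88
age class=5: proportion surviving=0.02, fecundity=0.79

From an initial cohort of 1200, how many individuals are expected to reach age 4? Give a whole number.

888

Expected survivors = N0 · l_4 = 1200 × 0.74 = 888 → 888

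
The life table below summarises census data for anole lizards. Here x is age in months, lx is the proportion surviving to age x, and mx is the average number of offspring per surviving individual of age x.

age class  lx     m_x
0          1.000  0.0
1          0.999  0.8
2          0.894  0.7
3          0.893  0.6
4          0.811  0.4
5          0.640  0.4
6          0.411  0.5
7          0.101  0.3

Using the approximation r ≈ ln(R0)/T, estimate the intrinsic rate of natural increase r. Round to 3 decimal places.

R0 = Σ lx·mx = 0 + 0.7992 + 0.6258 + 0.5358 + 0.3244 + 0.256 + 0.2055 + 0.0303 = 2.777
Σ x·lx·mx = 7.6809; T = 7.6809/2.777 = 2.7659…
r ≈ ln(R0)/T = ln(2.777)/2.7659… = 0.36927… → 0.369

0.369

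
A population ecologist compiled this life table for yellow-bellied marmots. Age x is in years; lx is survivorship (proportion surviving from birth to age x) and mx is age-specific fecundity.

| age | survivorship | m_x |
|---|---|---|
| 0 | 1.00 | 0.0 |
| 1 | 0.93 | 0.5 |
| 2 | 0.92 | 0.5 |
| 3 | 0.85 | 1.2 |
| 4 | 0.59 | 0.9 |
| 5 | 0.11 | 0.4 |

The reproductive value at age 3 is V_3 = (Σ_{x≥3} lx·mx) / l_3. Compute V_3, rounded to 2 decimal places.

1.88

lx·mx for x ≥ 3: 1.02, 0.531, 0.044 → sum = 1.595
V_3 = 1.595 / l_3 = 1.595 / 0.85 = 1.876471… → 1.88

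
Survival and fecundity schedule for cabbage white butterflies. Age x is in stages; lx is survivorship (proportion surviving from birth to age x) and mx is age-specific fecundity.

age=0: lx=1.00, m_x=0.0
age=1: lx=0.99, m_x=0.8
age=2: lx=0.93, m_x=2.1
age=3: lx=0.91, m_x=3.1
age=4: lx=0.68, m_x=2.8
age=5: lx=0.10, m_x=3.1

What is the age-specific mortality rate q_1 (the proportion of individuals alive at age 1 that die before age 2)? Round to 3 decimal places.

0.061

q_1 = (l_1 − l_2) / l_1 = (0.99 − 0.93) / 0.99
     = 0.06 / 0.99 = 0.060606… → 0.061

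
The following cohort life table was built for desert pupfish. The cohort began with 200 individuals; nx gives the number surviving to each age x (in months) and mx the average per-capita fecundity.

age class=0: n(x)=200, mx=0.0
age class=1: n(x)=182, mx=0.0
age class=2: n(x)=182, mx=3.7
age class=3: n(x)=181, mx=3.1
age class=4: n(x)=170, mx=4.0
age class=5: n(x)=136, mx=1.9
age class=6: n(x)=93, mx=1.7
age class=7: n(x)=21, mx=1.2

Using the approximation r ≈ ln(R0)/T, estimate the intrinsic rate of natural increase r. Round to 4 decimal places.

lx = nx/n0 = nx/200: 1, 0.91, 0.91, 0.905, 0.85, 0.68, 0.465, 0.105
R0 = Σ lx·mx = 0 + 0 + 3.367 + 2.8055 + 3.4 + 1.292 + 0.7905 + 0.126 = 11.781
Σ x·lx·mx = 40.8355; T = 40.8355/11.781 = 3.46622…
r ≈ ln(R0)/T = ln(11.781)/3.46622… = 0.711579… → 0.7116

0.7116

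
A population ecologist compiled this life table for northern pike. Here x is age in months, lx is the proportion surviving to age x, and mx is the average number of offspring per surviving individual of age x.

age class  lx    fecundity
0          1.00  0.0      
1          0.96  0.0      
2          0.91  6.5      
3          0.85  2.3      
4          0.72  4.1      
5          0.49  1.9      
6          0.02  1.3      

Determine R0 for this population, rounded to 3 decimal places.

11.779

lx·mx by age: 0, 0, 5.915, 1.955, 2.952, 0.931, 0.026
R0 = Σ lx·mx = 11.779 → 11.779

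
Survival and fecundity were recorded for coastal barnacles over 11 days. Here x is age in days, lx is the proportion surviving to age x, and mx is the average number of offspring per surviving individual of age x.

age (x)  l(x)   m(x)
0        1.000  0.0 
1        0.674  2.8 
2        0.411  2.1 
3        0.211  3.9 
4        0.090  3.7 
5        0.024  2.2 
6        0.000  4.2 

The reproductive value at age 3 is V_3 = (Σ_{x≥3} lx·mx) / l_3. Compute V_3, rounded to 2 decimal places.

lx·mx for x ≥ 3: 0.8229, 0.333, 0.0528, 0 → sum = 1.2087
V_3 = 1.2087 / l_3 = 1.2087 / 0.211 = 5.728436… → 5.73

5.73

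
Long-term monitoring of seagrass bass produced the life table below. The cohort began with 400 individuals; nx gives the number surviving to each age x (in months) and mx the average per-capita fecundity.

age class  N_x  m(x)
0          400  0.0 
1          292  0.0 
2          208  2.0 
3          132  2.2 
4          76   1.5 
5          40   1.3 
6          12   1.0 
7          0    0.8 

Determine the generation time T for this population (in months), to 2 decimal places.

lx = nx/n0 = nx/400: 1, 0.73, 0.52, 0.33, 0.19, 0.1, 0.03, 0
lx·mx: 0, 0, 1.04, 0.726, 0.285, 0.13, 0.03, 0 → R0 = 2.211
x·lx·mx: 0, 0, 2.08, 2.178, 1.14, 0.65, 0.18, 0 → Σ = 6.228
T = 6.228 / 2.211 = 2.816825… → 2.82

2.82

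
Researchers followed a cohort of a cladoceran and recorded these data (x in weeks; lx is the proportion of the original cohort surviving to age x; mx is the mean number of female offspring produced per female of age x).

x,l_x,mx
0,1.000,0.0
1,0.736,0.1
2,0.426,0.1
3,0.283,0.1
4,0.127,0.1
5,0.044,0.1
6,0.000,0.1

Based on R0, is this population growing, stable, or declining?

declining

R0 = Σ lx·mx = 0 + 0.0736 + 0.0426 + 0.0283 + 0.0127 + 0.0044 + 0 = 0.1616
R0 < 1, so the population is declining.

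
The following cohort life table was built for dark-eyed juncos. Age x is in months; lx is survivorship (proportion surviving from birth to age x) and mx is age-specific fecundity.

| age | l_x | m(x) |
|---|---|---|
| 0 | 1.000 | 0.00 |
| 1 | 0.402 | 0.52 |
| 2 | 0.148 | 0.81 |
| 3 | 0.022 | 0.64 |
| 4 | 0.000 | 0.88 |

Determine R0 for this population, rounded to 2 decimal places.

0.34

lx·mx by age: 0, 0.20904, 0.11988, 0.01408, 0
R0 = Σ lx·mx = 0.343 → 0.34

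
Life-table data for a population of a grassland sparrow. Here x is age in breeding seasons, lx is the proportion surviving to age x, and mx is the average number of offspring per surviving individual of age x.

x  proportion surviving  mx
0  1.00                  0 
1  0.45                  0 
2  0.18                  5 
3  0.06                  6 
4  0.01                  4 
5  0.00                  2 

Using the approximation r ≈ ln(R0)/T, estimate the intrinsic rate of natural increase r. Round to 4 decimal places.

R0 = Σ lx·mx = 0 + 0 + 0.9 + 0.36 + 0.04 + 0 = 1.3
Σ x·lx·mx = 3.04; T = 3.04/1.3 = 2.33846…
r ≈ ln(R0)/T = ln(1.3)/2.33846… = 0.112195… → 0.1122

0.1122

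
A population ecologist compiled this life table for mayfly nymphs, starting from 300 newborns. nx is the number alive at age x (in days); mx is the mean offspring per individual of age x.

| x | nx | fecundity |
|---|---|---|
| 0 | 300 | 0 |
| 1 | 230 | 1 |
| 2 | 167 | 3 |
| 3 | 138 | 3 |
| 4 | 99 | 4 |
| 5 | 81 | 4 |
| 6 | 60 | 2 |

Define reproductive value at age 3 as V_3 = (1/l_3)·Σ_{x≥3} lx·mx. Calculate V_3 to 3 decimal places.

9.087

lx = nx/n0 = nx/300: 1, 0.76667…, 0.55667…, 0.46, 0.33, 0.27, 0.2
lx·mx for x ≥ 3: 1.38, 1.32, 1.08, 0.4 → sum = 4.18
V_3 = 4.18 / l_3 = 4.18 / 0.46 = 9.086957… → 9.087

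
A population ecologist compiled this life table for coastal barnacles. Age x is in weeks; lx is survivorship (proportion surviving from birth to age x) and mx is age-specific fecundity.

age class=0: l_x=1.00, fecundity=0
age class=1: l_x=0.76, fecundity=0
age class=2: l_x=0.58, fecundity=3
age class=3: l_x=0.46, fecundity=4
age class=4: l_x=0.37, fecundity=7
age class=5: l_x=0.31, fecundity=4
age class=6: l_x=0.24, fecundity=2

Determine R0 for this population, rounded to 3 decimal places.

lx·mx by age: 0, 0, 1.74, 1.84, 2.59, 1.24, 0.48
R0 = Σ lx·mx = 7.89 → 7.890

7.890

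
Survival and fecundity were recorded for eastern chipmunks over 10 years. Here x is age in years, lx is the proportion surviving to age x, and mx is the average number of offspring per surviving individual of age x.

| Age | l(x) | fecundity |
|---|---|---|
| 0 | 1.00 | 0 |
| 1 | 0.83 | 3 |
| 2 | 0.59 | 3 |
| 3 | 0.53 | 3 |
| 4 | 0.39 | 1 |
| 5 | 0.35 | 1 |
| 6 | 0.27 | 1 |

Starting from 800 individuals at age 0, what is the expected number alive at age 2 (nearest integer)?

472

Expected survivors = N0 · l_2 = 800 × 0.59 = 472 → 472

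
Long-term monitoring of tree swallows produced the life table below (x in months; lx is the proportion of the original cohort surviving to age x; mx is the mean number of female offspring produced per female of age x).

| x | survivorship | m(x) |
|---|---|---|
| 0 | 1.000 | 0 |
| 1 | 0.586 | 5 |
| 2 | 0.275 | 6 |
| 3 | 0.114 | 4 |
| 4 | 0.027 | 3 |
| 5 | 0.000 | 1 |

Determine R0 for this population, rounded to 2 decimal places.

5.12

lx·mx by age: 0, 2.93, 1.65, 0.456, 0.081, 0
R0 = Σ lx·mx = 5.117 → 5.12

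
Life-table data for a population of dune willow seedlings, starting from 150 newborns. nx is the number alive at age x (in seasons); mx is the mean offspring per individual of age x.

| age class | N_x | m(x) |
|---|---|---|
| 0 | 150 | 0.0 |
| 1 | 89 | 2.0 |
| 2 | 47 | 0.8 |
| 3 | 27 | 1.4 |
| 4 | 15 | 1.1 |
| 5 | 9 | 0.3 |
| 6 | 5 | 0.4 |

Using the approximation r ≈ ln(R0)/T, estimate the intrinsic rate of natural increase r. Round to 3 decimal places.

lx = nx/n0 = nx/150: 1, 0.59333…, 0.31333…, 0.18, 0.1, 0.06, 0.03333…
R0 = Σ lx·mx = 0 + 1.18667… + 0.25067… + 0.252 + 0.11 + 0.018 + 0.01333… = 1.830667…
Σ x·lx·mx = 3.054…; T = 3.054…/1.830667… = 1.66824…
r ≈ ln(R0)/T = ln(1.830667…)/1.66824… = 0.36246… → 0.362

0.362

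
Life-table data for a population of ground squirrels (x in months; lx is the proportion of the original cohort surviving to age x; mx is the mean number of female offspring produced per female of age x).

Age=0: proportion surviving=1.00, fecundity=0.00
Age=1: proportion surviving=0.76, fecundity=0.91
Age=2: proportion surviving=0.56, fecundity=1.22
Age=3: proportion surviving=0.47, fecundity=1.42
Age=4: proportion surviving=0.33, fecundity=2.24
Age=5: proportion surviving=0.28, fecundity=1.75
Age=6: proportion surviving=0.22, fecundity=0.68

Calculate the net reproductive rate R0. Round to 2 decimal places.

3.42

lx·mx by age: 0, 0.6916, 0.6832, 0.6674, 0.7392, 0.49, 0.1496
R0 = Σ lx·mx = 3.421 → 3.42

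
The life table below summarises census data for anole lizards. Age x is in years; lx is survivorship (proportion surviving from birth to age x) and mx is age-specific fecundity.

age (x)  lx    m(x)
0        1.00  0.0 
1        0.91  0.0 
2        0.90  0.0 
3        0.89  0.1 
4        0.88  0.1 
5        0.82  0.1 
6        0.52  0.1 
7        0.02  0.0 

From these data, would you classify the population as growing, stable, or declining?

declining

R0 = Σ lx·mx = 0 + 0 + 0 + 0.089 + 0.088 + 0.082 + 0.052 + 0 = 0.311
R0 < 1, so the population is declining.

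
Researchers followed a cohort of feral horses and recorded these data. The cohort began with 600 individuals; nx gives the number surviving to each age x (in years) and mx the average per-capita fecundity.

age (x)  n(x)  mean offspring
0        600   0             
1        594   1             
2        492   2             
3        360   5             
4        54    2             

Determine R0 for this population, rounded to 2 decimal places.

lx = nx/n0 = nx/600: 1, 0.99, 0.82, 0.6, 0.09
lx·mx by age: 0, 0.99, 1.64, 3, 0.18
R0 = Σ lx·mx = 5.81 → 5.81

5.81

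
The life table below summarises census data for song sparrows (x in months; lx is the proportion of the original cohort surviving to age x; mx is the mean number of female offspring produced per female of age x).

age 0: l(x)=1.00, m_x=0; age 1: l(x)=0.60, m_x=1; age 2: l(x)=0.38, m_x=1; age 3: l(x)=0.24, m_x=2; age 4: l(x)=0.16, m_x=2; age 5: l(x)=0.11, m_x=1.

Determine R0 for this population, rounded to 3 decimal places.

1.890

lx·mx by age: 0, 0.6, 0.38, 0.48, 0.32, 0.11
R0 = Σ lx·mx = 1.89 → 1.890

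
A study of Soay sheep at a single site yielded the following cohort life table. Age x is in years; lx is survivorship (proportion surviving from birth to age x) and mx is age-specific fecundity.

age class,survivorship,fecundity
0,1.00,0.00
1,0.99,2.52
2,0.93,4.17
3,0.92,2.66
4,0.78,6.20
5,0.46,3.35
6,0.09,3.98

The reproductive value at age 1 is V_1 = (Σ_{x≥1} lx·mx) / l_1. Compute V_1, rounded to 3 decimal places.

15.712

lx·mx for x ≥ 1: 2.4948, 3.8781, 2.4472, 4.836, 1.541, 0.3582 → sum = 15.5553
V_1 = 15.5553 / l_1 = 15.5553 / 0.99 = 15.712424… → 15.712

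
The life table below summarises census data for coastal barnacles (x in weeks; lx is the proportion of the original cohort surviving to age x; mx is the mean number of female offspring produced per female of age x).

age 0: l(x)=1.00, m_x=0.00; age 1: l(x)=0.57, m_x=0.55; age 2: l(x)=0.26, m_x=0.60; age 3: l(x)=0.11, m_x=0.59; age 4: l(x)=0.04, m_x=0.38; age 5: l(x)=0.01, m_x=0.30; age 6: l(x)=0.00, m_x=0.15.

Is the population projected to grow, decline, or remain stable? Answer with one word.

R0 = Σ lx·mx = 0 + 0.3135 + 0.156 + 0.0649 + 0.0152 + 0.003 + 0 = 0.5526
R0 < 1, so the population is declining.

declining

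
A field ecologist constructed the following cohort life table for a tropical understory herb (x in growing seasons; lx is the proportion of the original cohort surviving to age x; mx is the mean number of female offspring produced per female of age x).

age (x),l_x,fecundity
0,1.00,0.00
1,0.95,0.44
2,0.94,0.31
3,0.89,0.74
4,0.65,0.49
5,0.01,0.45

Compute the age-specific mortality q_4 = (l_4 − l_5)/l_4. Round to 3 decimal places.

0.985

q_4 = (l_4 − l_5) / l_4 = (0.65 − 0.01) / 0.65
     = 0.64 / 0.65 = 0.984615… → 0.985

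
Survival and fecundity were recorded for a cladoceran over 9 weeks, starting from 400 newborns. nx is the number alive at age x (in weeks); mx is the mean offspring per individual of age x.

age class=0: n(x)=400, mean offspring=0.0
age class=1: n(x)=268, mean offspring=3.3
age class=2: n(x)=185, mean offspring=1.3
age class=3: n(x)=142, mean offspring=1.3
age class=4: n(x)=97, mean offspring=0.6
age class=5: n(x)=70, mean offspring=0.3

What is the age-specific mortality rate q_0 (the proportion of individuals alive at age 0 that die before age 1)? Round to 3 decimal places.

lx = nx/n0 = nx/400: 1, 0.67, 0.4625, 0.355, 0.2425, 0.175
q_0 = (l_0 − l_1) / l_0 = (1 − 0.67) / 1
     = 0.33 / 1 = 0.33 → 0.330

0.330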